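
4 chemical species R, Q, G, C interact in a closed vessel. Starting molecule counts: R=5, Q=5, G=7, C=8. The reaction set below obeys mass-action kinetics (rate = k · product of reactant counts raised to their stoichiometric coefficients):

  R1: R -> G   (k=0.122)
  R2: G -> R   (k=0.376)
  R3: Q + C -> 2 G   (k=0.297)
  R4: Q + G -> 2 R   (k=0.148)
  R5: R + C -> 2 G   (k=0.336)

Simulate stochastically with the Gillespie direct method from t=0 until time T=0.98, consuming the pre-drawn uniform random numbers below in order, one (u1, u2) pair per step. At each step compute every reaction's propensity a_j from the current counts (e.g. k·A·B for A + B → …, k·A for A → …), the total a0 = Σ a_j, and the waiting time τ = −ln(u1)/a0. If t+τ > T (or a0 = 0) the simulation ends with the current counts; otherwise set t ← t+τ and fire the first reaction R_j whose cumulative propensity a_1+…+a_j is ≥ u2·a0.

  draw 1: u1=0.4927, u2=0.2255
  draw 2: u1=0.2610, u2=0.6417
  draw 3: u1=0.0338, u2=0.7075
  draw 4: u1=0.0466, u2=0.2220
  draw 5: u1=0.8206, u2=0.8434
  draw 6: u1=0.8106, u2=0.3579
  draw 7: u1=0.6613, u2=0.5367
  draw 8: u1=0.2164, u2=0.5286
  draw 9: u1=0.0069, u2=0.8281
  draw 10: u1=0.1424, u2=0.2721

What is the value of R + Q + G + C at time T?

Value at T = 25

Check how each reaction changes W = R + Q + G + C (weight of products minus weight of reactants):
R1: R -> G: (1·1) − (1·1) = 1 − 1 = 0
R2: G -> R: (1·1) − (1·1) = 1 − 1 = 0
R3: Q + C -> 2 G: (1·2) − (1·1 + 1·1) = 2 − 2 = 0
R4: Q + G -> 2 R: (1·2) − (1·1 + 1·1) = 2 − 2 = 0
R5: R + C -> 2 G: (1·2) − (1·1 + 1·1) = 2 − 2 = 0
Every reaction leaves W unchanged, so W is conserved and no simulation is needed: W(T) = W(0) = 5 + 5 + 7 + 8 = 25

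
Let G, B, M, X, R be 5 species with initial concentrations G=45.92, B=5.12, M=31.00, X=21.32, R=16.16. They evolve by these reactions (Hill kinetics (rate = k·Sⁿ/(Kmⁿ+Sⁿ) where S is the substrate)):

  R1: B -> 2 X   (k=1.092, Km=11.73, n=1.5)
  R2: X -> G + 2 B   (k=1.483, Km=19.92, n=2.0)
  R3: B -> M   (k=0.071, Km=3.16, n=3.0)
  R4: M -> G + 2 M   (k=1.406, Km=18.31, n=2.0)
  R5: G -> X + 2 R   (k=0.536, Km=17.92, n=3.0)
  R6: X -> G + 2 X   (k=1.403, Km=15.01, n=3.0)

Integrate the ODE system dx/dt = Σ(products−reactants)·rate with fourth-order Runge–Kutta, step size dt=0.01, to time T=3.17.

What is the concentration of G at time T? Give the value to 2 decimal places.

RK4 with dt=0.01: 317 steps to T=3.17. Trajectory (selected grid times):
t=0.00: G=45.92 B=5.12 M=31.00 X=21.32 R=16.16
t=0.35: G=46.76 B=5.57 M=31.39 X=21.76 R=16.51
t=0.70: G=47.60 B=6.02 M=31.78 X=22.23 R=16.87
t=1.06: G=48.49 B=6.48 M=32.18 X=22.72 R=17.24
t=1.41: G=49.36 B=6.94 M=32.58 X=23.22 R=17.59
t=1.76: G=50.25 B=7.40 M=32.97 X=23.73 R=17.95
t=2.11: G=51.15 B=7.86 M=33.37 X=24.26 R=18.31
t=2.47: G=52.09 B=8.33 M=33.79 X=24.82 R=18.68
t=2.82: G=53.01 B=8.80 M=34.19 X=25.38 R=19.04
t=3.17: G=53.95 B=9.27 M=34.60 X=25.96 R=19.41
Read off G at T=3.17: 53.95

G at T = 53.95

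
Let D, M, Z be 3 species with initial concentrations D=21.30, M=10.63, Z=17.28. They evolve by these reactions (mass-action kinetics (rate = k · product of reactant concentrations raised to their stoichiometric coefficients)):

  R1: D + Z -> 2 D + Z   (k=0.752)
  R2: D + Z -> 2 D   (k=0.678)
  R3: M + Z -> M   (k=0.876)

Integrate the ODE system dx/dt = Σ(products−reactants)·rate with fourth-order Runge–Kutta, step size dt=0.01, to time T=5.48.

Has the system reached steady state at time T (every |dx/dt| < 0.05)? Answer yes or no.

Steady state at T: yes

RK4 with dt=0.01: 548 steps to T=5.48. Trajectory (selected grid times):
t=0.00: D=21.30 M=10.63 Z=17.28
t=0.61: D=46.90 M=10.63 Z=0.00
t=1.22: D=46.90 M=10.63 Z=0.00
t=1.83: D=46.90 M=10.63 Z=0.00
t=2.44: D=46.90 M=10.63 Z=0.00
t=3.04: D=46.90 M=10.63 Z=0.00
t=3.65: D=46.90 M=10.63 Z=0.00
t=4.26: D=46.90 M=10.63 Z=0.00
t=4.87: D=46.90 M=10.63 Z=0.00
t=5.48: D=46.90 M=10.63 Z=0.00
Rates at T: R1=0.0000, R2=0.0000, R3=0.0000
dx/dt at T (Σ net stoichiometry × rate): D=+0.0000, M=+0.0000, Z=-0.0000
Largest |dx/dt| is |+0.0000| (D) < 0.05 → steady.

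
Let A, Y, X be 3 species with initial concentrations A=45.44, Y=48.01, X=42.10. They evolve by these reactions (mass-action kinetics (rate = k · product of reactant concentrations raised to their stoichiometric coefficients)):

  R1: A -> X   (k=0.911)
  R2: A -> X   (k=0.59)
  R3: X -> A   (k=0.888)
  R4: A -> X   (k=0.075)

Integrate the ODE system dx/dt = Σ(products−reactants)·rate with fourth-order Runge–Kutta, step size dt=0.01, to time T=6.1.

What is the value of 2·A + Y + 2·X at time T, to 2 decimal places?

Check how each reaction changes W = 2·A + Y + 2·X (weight of products minus weight of reactants):
R1: A -> X: (2·1) − (2·1) = 2 − 2 = 0
R2: A -> X: (2·1) − (2·1) = 2 − 2 = 0
R3: X -> A: (2·1) − (2·1) = 2 − 2 = 0
R4: A -> X: (2·1) − (2·1) = 2 − 2 = 0
Every reaction leaves W unchanged, so W is conserved and no simulation is needed: W(T) = W(0) = 2·45.44 + 48.01 + 2·42.10 = 223.09

Value at T = 223.09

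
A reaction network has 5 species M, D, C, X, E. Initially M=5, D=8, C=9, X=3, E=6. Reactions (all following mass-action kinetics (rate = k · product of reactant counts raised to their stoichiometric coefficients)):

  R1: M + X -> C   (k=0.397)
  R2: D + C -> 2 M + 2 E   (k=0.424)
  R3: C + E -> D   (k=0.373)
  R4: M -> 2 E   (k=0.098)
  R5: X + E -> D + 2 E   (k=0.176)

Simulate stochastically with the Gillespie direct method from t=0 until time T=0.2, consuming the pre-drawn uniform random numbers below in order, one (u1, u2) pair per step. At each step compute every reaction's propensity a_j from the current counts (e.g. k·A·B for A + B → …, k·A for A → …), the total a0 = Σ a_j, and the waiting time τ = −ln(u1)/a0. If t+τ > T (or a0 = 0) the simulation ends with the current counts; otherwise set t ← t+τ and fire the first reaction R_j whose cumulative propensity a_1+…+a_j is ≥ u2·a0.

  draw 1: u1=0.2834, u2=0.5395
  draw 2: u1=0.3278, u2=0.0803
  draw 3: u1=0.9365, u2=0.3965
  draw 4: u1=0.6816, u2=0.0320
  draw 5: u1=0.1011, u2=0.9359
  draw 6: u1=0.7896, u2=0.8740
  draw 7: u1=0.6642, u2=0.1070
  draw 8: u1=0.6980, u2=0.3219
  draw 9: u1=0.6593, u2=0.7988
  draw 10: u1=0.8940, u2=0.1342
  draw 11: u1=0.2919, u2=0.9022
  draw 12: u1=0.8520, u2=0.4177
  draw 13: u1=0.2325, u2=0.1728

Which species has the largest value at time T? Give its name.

t=0.000: M=5 D=8 C=9 X=3 E=6
Draw 1: a1=5.955, a2=30.528, a3=20.142, a4=0.490, a5=3.168, a0=60.283; τ=−ln(0.2834)/60.283=0.021 → t=0.021; u2·a0=0.5395·60.283=32.523; a1=5.955 < 32.523 ≤ a1+a2=36.483 → R2 fires; M=7 D=7 C=8 X=3 E=8
Draw 2: a1=8.337, a2=23.744, a3=23.872, a4=0.686, a5=4.224, a0=60.863; τ=−ln(0.3278)/60.863=0.018 → t=0.039; u2·a0=0.0803·60.863=4.887 ≤ a1=8.337 → R1 fires; M=6 D=7 C=9 X=2 E=8
Draw 3: a1=4.764, a2=26.712, a3=26.856, a4=0.588, a5=2.816, a0=61.736; τ=−ln(0.9365)/61.736=0.001 → t=0.040; u2·a0=0.3965·61.736=24.478; a1=4.764 < 24.478 ≤ a1+a2=31.476 → R2 fires; M=8 D=6 C=8 X=2 E=10
Draw 4: a1=6.352, a2=20.352, a3=29.840, a4=0.784, a5=3.520, a0=60.848; τ=−ln(0.6816)/60.848=0.006 → t=0.047; u2·a0=0.0320·60.848=1.947 ≤ a1=6.352 → R1 fires; M=7 D=6 C=9 X=1 E=10
Draw 5: a1=2.779, a2=22.896, a3=33.570, a4=0.686, a5=1.760, a0=61.691; τ=−ln(0.1011)/61.691=0.037 → t=0.084; u2·a0=0.9359·61.691=57.737; a1+a2=25.675 < 57.737 ≤ a1+…+a3=59.245 → R3 fires; M=7 D=7 C=8 X=1 E=9
Draw 6: a1=2.779, a2=23.744, a3=26.856, a4=0.686, a5=1.584, a0=55.649; τ=−ln(0.7896)/55.649=0.004 → t=0.088; u2·a0=0.8740·55.649=48.637; a1+a2=26.523 < 48.637 ≤ a1+…+a3=53.379 → R3 fires; M=7 D=8 C=7 X=1 E=8
Draw 7: a1=2.779, a2=23.744, a3=20.888, a4=0.686, a5=1.408, a0=49.505; τ=−ln(0.6642)/49.505=0.008 → t=0.096; u2·a0=0.1070·49.505=5.297; a1=2.779 < 5.297 ≤ a1+a2=26.523 → R2 fires; M=9 D=7 C=6 X=1 E=10
Draw 8: a1=3.573, a2=17.808, a3=22.380, a4=0.882, a5=1.760, a0=46.403; τ=−ln(0.6980)/46.403=0.008 → t=0.104; u2·a0=0.3219·46.403=14.937; a1=3.573 < 14.937 ≤ a1+a2=21.381 → R2 fires; M=11 D=6 C=5 X=1 E=12
Draw 9: a1=4.367, a2=12.720, a3=22.380, a4=1.078, a5=2.112, a0=42.657; τ=−ln(0.6593)/42.657=0.010 → t=0.114; u2·a0=0.7988·42.657=34.074; a1+a2=17.087 < 34.074 ≤ a1+…+a3=39.467 → R3 fires; M=11 D=7 C=4 X=1 E=11
Draw 10: a1=4.367, a2=11.872, a3=16.412, a4=1.078, a5=1.936, a0=35.665; τ=−ln(0.8940)/35.665=0.003 → t=0.117; u2·a0=0.1342·35.665=4.786; a1=4.367 < 4.786 ≤ a1+a2=16.239 → R2 fires; M=13 D=6 C=3 X=1 E=13
Draw 11: a1=5.161, a2=7.632, a3=14.547, a4=1.274, a5=2.288, a0=30.902; τ=−ln(0.2919)/30.902=0.040 → t=0.157; u2·a0=0.9022·30.902=27.880; a1+…+a3=27.340 < 27.880 ≤ a1+…+a4=28.614 → R4 fires; M=12 D=6 C=3 X=1 E=15
Draw 12: a1=4.764, a2=7.632, a3=16.785, a4=1.176, a5=2.640, a0=32.997; τ=−ln(0.8520)/32.997=0.005 → t=0.162; u2·a0=0.4177·32.997=13.783; a1+a2=12.396 < 13.783 ≤ a1+…+a3=29.181 → R3 fires; M=12 D=7 C=2 X=1 E=14
Draw 13: a1=4.764, a2=5.936, a3=10.444, a4=1.176, a5=2.464, a0=24.784; τ=−ln(0.2325)/24.784=0.059 → t=0.220 > T=0.2: stop.
At T=0.2: M=12 D=7 C=2 X=1 E=14; the largest is E.

Dominant species at T: E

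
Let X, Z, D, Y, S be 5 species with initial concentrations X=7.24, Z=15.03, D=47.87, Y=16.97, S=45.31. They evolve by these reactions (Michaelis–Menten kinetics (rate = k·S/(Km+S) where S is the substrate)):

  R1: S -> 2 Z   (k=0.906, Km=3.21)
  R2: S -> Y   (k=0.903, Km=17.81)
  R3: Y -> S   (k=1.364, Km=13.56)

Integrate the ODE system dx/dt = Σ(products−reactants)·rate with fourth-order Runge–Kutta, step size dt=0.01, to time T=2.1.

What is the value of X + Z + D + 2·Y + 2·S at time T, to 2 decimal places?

Check how each reaction changes W = X + Z + D + 2·Y + 2·S (weight of products minus weight of reactants):
R1: S -> 2 Z: (1·2) − (2·1) = 2 − 2 = 0
R2: S -> Y: (2·1) − (2·1) = 2 − 2 = 0
R3: Y -> S: (2·1) − (2·1) = 2 − 2 = 0
Every reaction leaves W unchanged, so W is conserved and no simulation is needed: W(T) = W(0) = 7.24 + 15.03 + 47.87 + 2·16.97 + 2·45.31 = 194.70

Value at T = 194.70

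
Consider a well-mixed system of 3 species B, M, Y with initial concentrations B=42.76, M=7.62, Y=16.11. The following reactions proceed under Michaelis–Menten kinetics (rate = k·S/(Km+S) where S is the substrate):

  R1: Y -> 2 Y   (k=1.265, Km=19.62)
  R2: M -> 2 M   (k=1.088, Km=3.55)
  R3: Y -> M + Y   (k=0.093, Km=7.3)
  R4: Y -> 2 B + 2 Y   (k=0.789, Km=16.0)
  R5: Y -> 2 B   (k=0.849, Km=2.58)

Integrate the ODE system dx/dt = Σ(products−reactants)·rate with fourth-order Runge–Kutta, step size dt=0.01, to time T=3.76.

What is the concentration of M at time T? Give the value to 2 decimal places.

RK4 with dt=0.01: 376 steps to T=3.76. Trajectory (selected grid times):
t=0.00: B=42.76 M=7.62 Y=16.11
t=0.42: B=43.71 M=7.96 Y=16.21
t=0.84: B=44.66 M=8.31 Y=16.31
t=1.25: B=45.59 M=8.65 Y=16.41
t=1.67: B=46.54 M=9.00 Y=16.51
t=2.09: B=47.49 M=9.36 Y=16.61
t=2.51: B=48.45 M=9.72 Y=16.72
t=2.92: B=49.38 M=10.07 Y=16.82
t=3.34: B=50.34 M=10.44 Y=16.93
t=3.76: B=51.30 M=10.81 Y=17.03
Read off M at T=3.76: 10.81

M at T = 10.81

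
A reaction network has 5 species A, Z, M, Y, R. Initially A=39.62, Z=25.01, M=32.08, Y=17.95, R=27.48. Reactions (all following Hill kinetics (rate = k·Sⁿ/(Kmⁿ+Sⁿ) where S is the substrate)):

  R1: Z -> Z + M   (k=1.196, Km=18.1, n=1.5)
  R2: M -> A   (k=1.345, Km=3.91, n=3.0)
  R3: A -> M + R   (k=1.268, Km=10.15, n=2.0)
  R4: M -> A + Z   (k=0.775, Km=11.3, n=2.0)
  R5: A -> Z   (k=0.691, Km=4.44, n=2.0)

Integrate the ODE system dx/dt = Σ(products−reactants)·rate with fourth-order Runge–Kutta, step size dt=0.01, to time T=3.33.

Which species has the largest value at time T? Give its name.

Dominant species at T: A

RK4 with dt=0.01: 333 steps to T=3.33. Trajectory (selected grid times):
t=0.00: A=39.62 Z=25.01 M=32.08 Y=17.95 R=27.48
t=0.37: A=39.68 Z=25.52 M=32.04 Y=17.95 R=27.92
t=0.74: A=39.74 Z=26.03 M=32.01 Y=17.95 R=28.36
t=1.11: A=39.80 Z=26.53 M=31.98 Y=17.95 R=28.80
t=1.48: A=39.86 Z=27.04 M=31.95 Y=17.95 R=29.24
t=1.85: A=39.91 Z=27.55 M=31.93 Y=17.95 R=29.68
t=2.22: A=39.97 Z=28.05 M=31.91 Y=17.95 R=30.12
t=2.59: A=40.03 Z=28.56 M=31.89 Y=17.95 R=30.56
t=2.96: A=40.09 Z=29.07 M=31.88 Y=17.95 R=31.00
t=3.33: A=40.15 Z=29.58 M=31.86 Y=17.95 R=31.45
At T=3.33: A=40.15 Z=29.58 M=31.86 Y=17.95 R=31.45; the largest is A.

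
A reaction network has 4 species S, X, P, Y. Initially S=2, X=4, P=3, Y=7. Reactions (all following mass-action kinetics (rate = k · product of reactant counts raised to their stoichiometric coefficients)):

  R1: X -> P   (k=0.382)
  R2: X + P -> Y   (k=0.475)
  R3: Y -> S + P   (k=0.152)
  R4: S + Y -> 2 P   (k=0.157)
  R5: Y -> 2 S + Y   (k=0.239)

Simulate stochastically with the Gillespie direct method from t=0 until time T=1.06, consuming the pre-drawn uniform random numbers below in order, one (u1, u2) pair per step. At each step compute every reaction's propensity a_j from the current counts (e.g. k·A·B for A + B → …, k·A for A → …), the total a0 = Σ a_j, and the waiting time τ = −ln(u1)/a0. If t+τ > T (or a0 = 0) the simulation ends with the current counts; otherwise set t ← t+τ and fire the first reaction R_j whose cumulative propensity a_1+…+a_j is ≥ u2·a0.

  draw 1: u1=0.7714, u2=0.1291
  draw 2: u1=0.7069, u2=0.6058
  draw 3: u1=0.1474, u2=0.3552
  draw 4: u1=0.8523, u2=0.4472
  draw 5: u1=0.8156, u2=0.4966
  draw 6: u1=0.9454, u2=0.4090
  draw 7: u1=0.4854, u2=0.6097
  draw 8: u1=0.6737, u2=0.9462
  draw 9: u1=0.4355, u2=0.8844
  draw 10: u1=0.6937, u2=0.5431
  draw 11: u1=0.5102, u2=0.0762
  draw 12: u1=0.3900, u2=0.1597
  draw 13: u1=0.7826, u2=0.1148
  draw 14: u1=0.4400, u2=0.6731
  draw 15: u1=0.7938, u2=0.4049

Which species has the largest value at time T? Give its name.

Dominant species at T: P

t=0.000: S=2 X=4 P=3 Y=7
Draw 1: a1=1.528, a2=5.700, a3=1.064, a4=2.198, a5=1.673, a0=12.163; τ=−ln(0.7714)/12.163=0.021 → t=0.021; u2·a0=0.1291·12.163=1.570; a1=1.528 < 1.570 ≤ a1+a2=7.228 → R2 fires; S=2 X=3 P=2 Y=8
Draw 2: a1=1.146, a2=2.850, a3=1.216, a4=2.512, a5=1.912, a0=9.636; τ=−ln(0.7069)/9.636=0.036 → t=0.057; u2·a0=0.6058·9.636=5.837; a1+…+a3=5.212 < 5.837 ≤ a1+…+a4=7.724 → R4 fires; S=1 X=3 P=4 Y=7
Draw 3: a1=1.146, a2=5.700, a3=1.064, a4=1.099, a5=1.673, a0=10.682; τ=−ln(0.1474)/10.682=0.179 → t=0.237; u2·a0=0.3552·10.682=3.794; a1=1.146 < 3.794 ≤ a1+a2=6.846 → R2 fires; S=1 X=2 P=3 Y=8
Draw 4: a1=0.764, a2=2.850, a3=1.216, a4=1.256, a5=1.912, a0=7.998; τ=−ln(0.8523)/7.998=0.020 → t=0.257; u2·a0=0.4472·7.998=3.577; a1=0.764 < 3.577 ≤ a1+a2=3.614 → R2 fires; S=1 X=1 P=2 Y=9
Draw 5: a1=0.382, a2=0.950, a3=1.368, a4=1.413, a5=2.151, a0=6.264; τ=−ln(0.8156)/6.264=0.033 → t=0.289; u2·a0=0.4966·6.264=3.111; a1+…+a3=2.700 < 3.111 ≤ a1+…+a4=4.113 → R4 fires; S=0 X=1 P=4 Y=8
Draw 6: a1=0.382, a2=1.900, a3=1.216, a4=0.000, a5=1.912, a0=5.410; τ=−ln(0.9454)/5.410=0.010 → t=0.299; u2·a0=0.4090·5.410=2.213; a1=0.382 < 2.213 ≤ a1+a2=2.282 → R2 fires; S=0 X=0 P=3 Y=9
Draw 7: a1=0.000, a2=0.000, a3=1.368, a4=0.000, a5=2.151, a0=3.519; τ=−ln(0.4854)/3.519=0.205 → t=0.505; u2·a0=0.6097·3.519=2.146; a1+…+a4=1.368 < 2.146 ≤ a1+…+a5=3.519 → R5 fires; S=2 X=0 P=3 Y=9
Draw 8: a1=0.000, a2=0.000, a3=1.368, a4=2.826, a5=2.151, a0=6.345; τ=−ln(0.6737)/6.345=0.062 → t=0.567; u2·a0=0.9462·6.345=6.004; a1+…+a4=4.194 < 6.004 ≤ a1+…+a5=6.345 → R5 fires; S=4 X=0 P=3 Y=9
Draw 9: a1=0.000, a2=0.000, a3=1.368, a4=5.652, a5=2.151, a0=9.171; τ=−ln(0.4355)/9.171=0.091 → t=0.658; u2·a0=0.8844·9.171=8.111; a1+…+a4=7.020 < 8.111 ≤ a1+…+a5=9.171 → R5 fires; S=6 X=0 P=3 Y=9
Draw 10: a1=0.000, a2=0.000, a3=1.368, a4=8.478, a5=2.151, a0=11.997; τ=−ln(0.6937)/11.997=0.030 → t=0.688; u2·a0=0.5431·11.997=6.516; a1+…+a3=1.368 < 6.516 ≤ a1+…+a4=9.846 → R4 fires; S=5 X=0 P=5 Y=8
Draw 11: a1=0.000, a2=0.000, a3=1.216, a4=6.280, a5=1.912, a0=9.408; τ=−ln(0.5102)/9.408=0.072 → t=0.760; u2·a0=0.0762·9.408=0.717; a1+a2=0.000 < 0.717 ≤ a1+…+a3=1.216 → R3 fires; S=6 X=0 P=6 Y=7
Draw 12: a1=0.000, a2=0.000, a3=1.064, a4=6.594, a5=1.673, a0=9.331; τ=−ln(0.3900)/9.331=0.101 → t=0.861; u2·a0=0.1597·9.331=1.490; a1+…+a3=1.064 < 1.490 ≤ a1+…+a4=7.658 → R4 fires; S=5 X=0 P=8 Y=6
Draw 13: a1=0.000, a2=0.000, a3=0.912, a4=4.710, a5=1.434, a0=7.056; τ=−ln(0.7826)/7.056=0.035 → t=0.895; u2·a0=0.1148·7.056=0.810; a1+a2=0.000 < 0.810 ≤ a1+…+a3=0.912 → R3 fires; S=6 X=0 P=9 Y=5
Draw 14: a1=0.000, a2=0.000, a3=0.760, a4=4.710, a5=1.195, a0=6.665; τ=−ln(0.4400)/6.665=0.123 → t=1.019; u2·a0=0.6731·6.665=4.486; a1+…+a3=0.760 < 4.486 ≤ a1+…+a4=5.470 → R4 fires; S=5 X=0 P=11 Y=4
Draw 15: a1=0.000, a2=0.000, a3=0.608, a4=3.140, a5=0.956, a0=4.704; τ=−ln(0.7938)/4.704=0.049 → t=1.068 > T=1.06: stop.
At T=1.06: S=5 X=0 P=11 Y=4; the largest is P.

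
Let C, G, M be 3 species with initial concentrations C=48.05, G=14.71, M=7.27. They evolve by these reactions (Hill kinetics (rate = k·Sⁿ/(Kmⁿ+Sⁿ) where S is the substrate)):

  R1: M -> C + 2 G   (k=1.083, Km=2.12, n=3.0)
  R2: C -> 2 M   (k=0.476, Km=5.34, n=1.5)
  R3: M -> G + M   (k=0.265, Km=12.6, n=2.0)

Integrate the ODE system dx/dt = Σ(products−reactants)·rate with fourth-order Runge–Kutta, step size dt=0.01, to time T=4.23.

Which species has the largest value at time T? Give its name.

Dominant species at T: C

RK4 with dt=0.01: 423 steps to T=4.23. Trajectory (selected grid times):
t=0.00: C=48.05 G=14.71 M=7.27
t=0.47: C=48.33 G=15.73 M=7.20
t=0.94: C=48.61 G=16.76 M=7.14
t=1.41: C=48.89 G=17.78 M=7.08
t=1.88: C=49.17 G=18.80 M=7.01
t=2.35: C=49.45 G=19.82 M=6.95
t=2.82: C=49.73 G=20.84 M=6.89
t=3.29: C=50.01 G=21.85 M=6.82
t=3.76: C=50.28 G=22.87 M=6.76
t=4.23: C=50.56 G=23.89 M=6.70
At T=4.23: C=50.56 G=23.89 M=6.70; the largest is C.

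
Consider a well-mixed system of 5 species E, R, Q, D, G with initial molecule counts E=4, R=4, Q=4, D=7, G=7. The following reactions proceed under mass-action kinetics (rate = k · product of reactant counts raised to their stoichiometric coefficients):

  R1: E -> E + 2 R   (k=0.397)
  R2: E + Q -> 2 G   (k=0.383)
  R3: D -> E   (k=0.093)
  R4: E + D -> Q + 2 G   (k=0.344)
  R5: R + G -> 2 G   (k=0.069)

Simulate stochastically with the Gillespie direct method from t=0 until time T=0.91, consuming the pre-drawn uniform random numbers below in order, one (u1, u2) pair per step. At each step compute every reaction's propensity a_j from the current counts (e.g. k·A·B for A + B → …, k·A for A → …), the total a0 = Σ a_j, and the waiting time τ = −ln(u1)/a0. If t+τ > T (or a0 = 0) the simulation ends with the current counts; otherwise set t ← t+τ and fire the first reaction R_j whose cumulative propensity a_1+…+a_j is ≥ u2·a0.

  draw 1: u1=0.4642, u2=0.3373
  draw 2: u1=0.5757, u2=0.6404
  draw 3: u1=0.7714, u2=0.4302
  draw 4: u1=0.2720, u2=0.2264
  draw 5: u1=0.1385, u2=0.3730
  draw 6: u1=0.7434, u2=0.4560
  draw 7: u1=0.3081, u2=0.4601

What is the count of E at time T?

t=0.000: E=4 R=4 Q=4 D=7 G=7
Draw 1: a1=1.588, a2=6.128, a3=0.651, a4=9.632, a5=1.932, a0=19.931; τ=−ln(0.4642)/19.931=0.039 → t=0.039; u2·a0=0.3373·19.931=6.723; a1=1.588 < 6.723 ≤ a1+a2=7.716 → R2 fires; E=3 R=4 Q=3 D=7 G=9
Draw 2: a1=1.191, a2=3.447, a3=0.651, a4=7.224, a5=2.484, a0=14.997; τ=−ln(0.5757)/14.997=0.037 → t=0.075; u2·a0=0.6404·14.997=9.604; a1+…+a3=5.289 < 9.604 ≤ a1+…+a4=12.513 → R4 fires; E=2 R=4 Q=4 D=6 G=11
Draw 3: a1=0.794, a2=3.064, a3=0.558, a4=4.128, a5=3.036, a0=11.580; τ=−ln(0.7714)/11.580=0.022 → t=0.098; u2·a0=0.4302·11.580=4.982; a1+…+a3=4.416 < 4.982 ≤ a1+…+a4=8.544 → R4 fires; E=1 R=4 Q=5 D=5 G=13
Draw 4: a1=0.397, a2=1.915, a3=0.465, a4=1.720, a5=3.588, a0=8.085; τ=−ln(0.2720)/8.085=0.161 → t=0.259; u2·a0=0.2264·8.085=1.830; a1=0.397 < 1.830 ≤ a1+a2=2.312 → R2 fires; E=0 R=4 Q=4 D=5 G=15
Draw 5: a1=0.000, a2=0.000, a3=0.465, a4=0.000, a5=4.140, a0=4.605; τ=−ln(0.1385)/4.605=0.429 → t=0.688; u2·a0=0.3730·4.605=1.718; a1+…+a4=0.465 < 1.718 ≤ a1+…+a5=4.605 → R5 fires; E=0 R=3 Q=4 D=5 G=16
Draw 6: a1=0.000, a2=0.000, a3=0.465, a4=0.000, a5=3.312, a0=3.777; τ=−ln(0.7434)/3.777=0.079 → t=0.767; u2·a0=0.4560·3.777=1.722; a1+…+a4=0.465 < 1.722 ≤ a1+…+a5=3.777 → R5 fires; E=0 R=2 Q=4 D=5 G=17
Draw 7: a1=0.000, a2=0.000, a3=0.465, a4=0.000, a5=2.346, a0=2.811; τ=−ln(0.3081)/2.811=0.419 → t=1.185 > T=0.91: stop.
Read off E at T=0.91: 0

E at T = 0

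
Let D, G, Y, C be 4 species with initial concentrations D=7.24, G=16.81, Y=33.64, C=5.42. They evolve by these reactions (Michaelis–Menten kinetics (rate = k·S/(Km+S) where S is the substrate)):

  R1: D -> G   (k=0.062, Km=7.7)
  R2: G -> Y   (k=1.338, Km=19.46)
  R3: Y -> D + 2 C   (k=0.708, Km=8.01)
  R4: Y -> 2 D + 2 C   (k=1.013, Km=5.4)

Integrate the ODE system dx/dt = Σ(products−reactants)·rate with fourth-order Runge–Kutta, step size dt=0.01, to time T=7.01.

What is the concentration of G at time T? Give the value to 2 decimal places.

RK4 with dt=0.01: 701 steps to T=7.01. Trajectory (selected grid times):
t=0.00: D=7.24 G=16.81 Y=33.64 C=5.42
t=0.78: D=9.02 G=16.35 Y=32.99 C=7.67
t=1.56: D=10.79 G=15.91 Y=32.35 C=9.91
t=2.34: D=12.56 G=15.47 Y=31.69 C=12.15
t=3.12: D=14.31 G=15.04 Y=31.04 C=14.38
t=3.89: D=16.04 G=14.63 Y=30.39 C=16.57
t=4.67: D=17.78 G=14.22 Y=29.73 C=18.78
t=5.45: D=19.52 G=13.82 Y=29.06 C=20.98
t=6.23: D=21.25 G=13.42 Y=28.40 C=23.18
t=7.01: D=22.97 G=13.04 Y=27.73 C=25.36
Read off G at T=7.01: 13.04

G at T = 13.04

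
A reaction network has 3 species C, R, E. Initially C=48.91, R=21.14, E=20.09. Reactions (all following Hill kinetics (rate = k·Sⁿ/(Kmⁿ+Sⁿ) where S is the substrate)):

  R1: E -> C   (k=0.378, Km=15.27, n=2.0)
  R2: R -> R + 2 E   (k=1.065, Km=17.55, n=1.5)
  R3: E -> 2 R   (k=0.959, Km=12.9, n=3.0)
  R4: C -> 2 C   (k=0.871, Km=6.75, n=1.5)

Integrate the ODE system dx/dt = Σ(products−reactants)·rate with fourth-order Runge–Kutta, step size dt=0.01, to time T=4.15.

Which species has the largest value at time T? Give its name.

RK4 with dt=0.01: 415 steps to T=4.15. Trajectory (selected grid times):
t=0.00: C=48.91 R=21.14 E=20.09
t=0.46: C=49.40 R=21.84 E=20.19
t=0.92: C=49.89 R=22.54 E=20.31
t=1.38: C=50.39 R=23.24 E=20.43
t=1.84: C=50.88 R=23.95 E=20.56
t=2.31: C=51.39 R=24.67 E=20.71
t=2.77: C=51.88 R=25.39 E=20.85
t=3.23: C=52.38 R=26.10 E=21.01
t=3.69: C=52.88 R=26.82 E=21.17
t=4.15: C=53.37 R=27.54 E=21.34
At T=4.15: C=53.37 R=27.54 E=21.34; the largest is C.

Dominant species at T: C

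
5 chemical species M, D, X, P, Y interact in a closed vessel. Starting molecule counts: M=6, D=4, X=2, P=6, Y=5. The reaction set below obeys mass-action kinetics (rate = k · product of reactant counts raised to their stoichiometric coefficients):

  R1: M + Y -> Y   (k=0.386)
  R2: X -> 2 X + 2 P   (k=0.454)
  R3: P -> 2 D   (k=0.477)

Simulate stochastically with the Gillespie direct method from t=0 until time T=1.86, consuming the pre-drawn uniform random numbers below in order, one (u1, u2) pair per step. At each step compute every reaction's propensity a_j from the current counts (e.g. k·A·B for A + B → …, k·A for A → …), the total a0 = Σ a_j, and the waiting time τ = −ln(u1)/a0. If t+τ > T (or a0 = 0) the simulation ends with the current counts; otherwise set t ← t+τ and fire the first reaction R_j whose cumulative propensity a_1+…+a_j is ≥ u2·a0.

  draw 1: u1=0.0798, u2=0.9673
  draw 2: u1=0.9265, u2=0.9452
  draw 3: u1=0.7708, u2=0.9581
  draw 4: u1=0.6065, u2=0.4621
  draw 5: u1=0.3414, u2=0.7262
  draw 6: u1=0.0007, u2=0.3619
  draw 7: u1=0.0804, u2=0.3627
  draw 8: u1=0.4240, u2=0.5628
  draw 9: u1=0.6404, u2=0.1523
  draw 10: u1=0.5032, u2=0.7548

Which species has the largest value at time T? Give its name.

Dominant species at T: D

t=0.000: M=6 D=4 X=2 P=6 Y=5
Draw 1: a1=11.580, a2=0.908, a3=2.862, a0=15.350; τ=−ln(0.0798)/15.350=0.165 → t=0.165; u2·a0=0.9673·15.350=14.848; a1+a2=12.488 < 14.848 ≤ a1+…+a3=15.350 → R3 fires; M=6 D=6 X=2 P=5 Y=5
Draw 2: a1=11.580, a2=0.908, a3=2.385, a0=14.873; τ=−ln(0.9265)/14.873=0.005 → t=0.170; u2·a0=0.9452·14.873=14.058; a1+a2=12.488 < 14.058 ≤ a1+…+a3=14.873 → R3 fires; M=6 D=8 X=2 P=4 Y=5
Draw 3: a1=11.580, a2=0.908, a3=1.908, a0=14.396; τ=−ln(0.7708)/14.396=0.018 → t=0.188; u2·a0=0.9581·14.396=13.793; a1+a2=12.488 < 13.793 ≤ a1+…+a3=14.396 → R3 fires; M=6 D=10 X=2 P=3 Y=5
Draw 4: a1=11.580, a2=0.908, a3=1.431, a0=13.919; τ=−ln(0.6065)/13.919=0.036 → t=0.224; u2·a0=0.4621·13.919=6.432 ≤ a1=11.580 → R1 fires; M=5 D=10 X=2 P=3 Y=5
Draw 5: a1=9.650, a2=0.908, a3=1.431, a0=11.989; τ=−ln(0.3414)/11.989=0.090 → t=0.313; u2·a0=0.7262·11.989=8.706 ≤ a1=9.650 → R1 fires; M=4 D=10 X=2 P=3 Y=5
Draw 6: a1=7.720, a2=0.908, a3=1.431, a0=10.059; τ=−ln(0.0007)/10.059=0.722 → t=1.036; u2·a0=0.3619·10.059=3.640 ≤ a1=7.720 → R1 fires; M=3 D=10 X=2 P=3 Y=5
Draw 7: a1=5.790, a2=0.908, a3=1.431, a0=8.129; τ=−ln(0.0804)/8.129=0.310 → t=1.346; u2·a0=0.3627·8.129=2.948 ≤ a1=5.790 → R1 fires; M=2 D=10 X=2 P=3 Y=5
Draw 8: a1=3.860, a2=0.908, a3=1.431, a0=6.199; τ=−ln(0.4240)/6.199=0.138 → t=1.484; u2·a0=0.5628·6.199=3.489 ≤ a1=3.860 → R1 fires; M=1 D=10 X=2 P=3 Y=5
Draw 9: a1=1.930, a2=0.908, a3=1.431, a0=4.269; τ=−ln(0.6404)/4.269=0.104 → t=1.589; u2·a0=0.1523·4.269=0.650 ≤ a1=1.930 → R1 fires; M=0 D=10 X=2 P=3 Y=5
Draw 10: a1=0.000, a2=0.908, a3=1.431, a0=2.339; τ=−ln(0.5032)/2.339=0.294 → t=1.882 > T=1.86: stop.
At T=1.86: M=0 D=10 X=2 P=3 Y=5; the largest is D.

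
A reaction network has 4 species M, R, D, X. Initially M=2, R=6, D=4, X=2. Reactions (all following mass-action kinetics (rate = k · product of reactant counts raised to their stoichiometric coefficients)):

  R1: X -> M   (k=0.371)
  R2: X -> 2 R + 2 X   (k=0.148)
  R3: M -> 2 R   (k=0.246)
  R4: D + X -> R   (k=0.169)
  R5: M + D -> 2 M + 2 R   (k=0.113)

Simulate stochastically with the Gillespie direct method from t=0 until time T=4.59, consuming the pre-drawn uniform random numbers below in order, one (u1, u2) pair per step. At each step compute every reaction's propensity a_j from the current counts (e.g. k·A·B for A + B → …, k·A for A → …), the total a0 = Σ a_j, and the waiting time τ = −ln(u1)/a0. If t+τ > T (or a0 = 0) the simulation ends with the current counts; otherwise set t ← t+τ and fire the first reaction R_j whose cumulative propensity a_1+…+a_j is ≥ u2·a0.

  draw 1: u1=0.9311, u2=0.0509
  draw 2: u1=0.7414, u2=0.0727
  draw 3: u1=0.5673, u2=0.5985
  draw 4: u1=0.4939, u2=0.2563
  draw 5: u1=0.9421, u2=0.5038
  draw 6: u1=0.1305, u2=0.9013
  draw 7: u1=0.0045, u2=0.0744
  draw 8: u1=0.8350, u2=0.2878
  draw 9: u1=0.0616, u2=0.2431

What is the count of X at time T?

X at T = 0

t=0.000: M=2 R=6 D=4 X=2
Draw 1: a1=0.742, a2=0.296, a3=0.492, a4=1.352, a5=0.904, a0=3.786; τ=−ln(0.9311)/3.786=0.019 → t=0.019; u2·a0=0.0509·3.786=0.193 ≤ a1=0.742 → R1 fires; M=3 R=6 D=4 X=1
Draw 2: a1=0.371, a2=0.148, a3=0.738, a4=0.676, a5=1.356, a0=3.289; τ=−ln(0.7414)/3.289=0.091 → t=0.110; u2·a0=0.0727·3.289=0.239 ≤ a1=0.371 → R1 fires; M=4 R=6 D=4 X=0
Draw 3: a1=0.000, a2=0.000, a3=0.984, a4=0.000, a5=1.808, a0=2.792; τ=−ln(0.5673)/2.792=0.203 → t=0.313; u2·a0=0.5985·2.792=1.671; a1+…+a4=0.984 < 1.671 ≤ a1+…+a5=2.792 → R5 fires; M=5 R=8 D=3 X=0
Draw 4: a1=0.000, a2=0.000, a3=1.230, a4=0.000, a5=1.695, a0=2.925; τ=−ln(0.4939)/2.925=0.241 → t=0.554; u2·a0=0.2563·2.925=0.750; a1+a2=0.000 < 0.750 ≤ a1+…+a3=1.230 → R3 fires; M=4 R=10 D=3 X=0
Draw 5: a1=0.000, a2=0.000, a3=0.984, a4=0.000, a5=1.356, a0=2.340; τ=−ln(0.9421)/2.340=0.025 → t=0.580; u2·a0=0.5038·2.340=1.179; a1+…+a4=0.984 < 1.179 ≤ a1+…+a5=2.340 → R5 fires; M=5 R=12 D=2 X=0
Draw 6: a1=0.000, a2=0.000, a3=1.230, a4=0.000, a5=1.130, a0=2.360; τ=−ln(0.1305)/2.360=0.863 → t=1.442; u2·a0=0.9013·2.360=2.127; a1+…+a4=1.230 < 2.127 ≤ a1+…+a5=2.360 → R5 fires; M=6 R=14 D=1 X=0
Draw 7: a1=0.000, a2=0.000, a3=1.476, a4=0.000, a5=0.678, a0=2.154; τ=−ln(0.0045)/2.154=2.509 → t=3.951; u2·a0=0.0744·2.154=0.160; a1+a2=0.000 < 0.160 ≤ a1+…+a3=1.476 → R3 fires; M=5 R=16 D=1 X=0
Draw 8: a1=0.000, a2=0.000, a3=1.230, a4=0.000, a5=0.565, a0=1.795; τ=−ln(0.8350)/1.795=0.100 → t=4.052; u2·a0=0.2878·1.795=0.517; a1+a2=0.000 < 0.517 ≤ a1+…+a3=1.230 → R3 fires; M=4 R=18 D=1 X=0
Draw 9: a1=0.000, a2=0.000, a3=0.984, a4=0.000, a5=0.452, a0=1.436; τ=−ln(0.0616)/1.436=1.941 → t=5.992 > T=4.59: stop.
Read off X at T=4.59: 0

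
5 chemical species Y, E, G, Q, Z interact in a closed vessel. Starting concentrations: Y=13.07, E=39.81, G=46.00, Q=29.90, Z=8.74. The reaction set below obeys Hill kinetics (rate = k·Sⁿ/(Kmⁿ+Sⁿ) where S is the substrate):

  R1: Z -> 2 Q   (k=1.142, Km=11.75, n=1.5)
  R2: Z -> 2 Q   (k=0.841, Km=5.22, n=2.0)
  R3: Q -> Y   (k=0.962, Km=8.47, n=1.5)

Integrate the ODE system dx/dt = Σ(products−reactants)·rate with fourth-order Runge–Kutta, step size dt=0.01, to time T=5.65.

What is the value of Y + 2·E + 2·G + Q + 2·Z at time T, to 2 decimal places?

Check how each reaction changes W = Y + 2·E + 2·G + Q + 2·Z (weight of products minus weight of reactants):
R1: Z -> 2 Q: (1·2) − (2·1) = 2 − 2 = 0
R2: Z -> 2 Q: (1·2) − (2·1) = 2 − 2 = 0
R3: Q -> Y: (1·1) − (1·1) = 1 − 1 = 0
Every reaction leaves W unchanged, so W is conserved and no simulation is needed: W(T) = W(0) = 13.07 + 2·39.81 + 2·46.00 + 29.90 + 2·8.74 = 232.07

Value at T = 232.07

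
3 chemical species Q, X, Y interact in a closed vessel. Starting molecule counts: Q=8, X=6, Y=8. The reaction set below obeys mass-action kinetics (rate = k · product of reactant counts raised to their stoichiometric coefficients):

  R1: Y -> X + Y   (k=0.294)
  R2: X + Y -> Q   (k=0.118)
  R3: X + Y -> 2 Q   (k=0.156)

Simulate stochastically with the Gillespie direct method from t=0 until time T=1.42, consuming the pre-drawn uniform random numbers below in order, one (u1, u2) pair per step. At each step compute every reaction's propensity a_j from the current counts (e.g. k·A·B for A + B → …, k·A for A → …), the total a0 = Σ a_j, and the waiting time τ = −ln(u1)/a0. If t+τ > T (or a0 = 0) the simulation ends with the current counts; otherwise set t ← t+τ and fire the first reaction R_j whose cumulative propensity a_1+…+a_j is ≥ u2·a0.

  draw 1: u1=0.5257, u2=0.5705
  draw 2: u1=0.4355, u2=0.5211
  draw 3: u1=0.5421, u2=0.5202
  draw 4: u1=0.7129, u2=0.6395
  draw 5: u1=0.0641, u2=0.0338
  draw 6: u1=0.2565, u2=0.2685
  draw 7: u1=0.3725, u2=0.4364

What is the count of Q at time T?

t=0.000: Q=8 X=6 Y=8
Draw 1: a1=2.352, a2=5.664, a3=7.488, a0=15.504; τ=−ln(0.5257)/15.504=0.041 → t=0.041; u2·a0=0.5705·15.504=8.845; a1+a2=8.016 < 8.845 ≤ a1+…+a3=15.504 → R3 fires; Q=10 X=5 Y=7
Draw 2: a1=2.058, a2=4.130, a3=5.460, a0=11.648; τ=−ln(0.4355)/11.648=0.071 → t=0.113; u2·a0=0.5211·11.648=6.070; a1=2.058 < 6.070 ≤ a1+a2=6.188 → R2 fires; Q=11 X=4 Y=6
Draw 3: a1=1.764, a2=2.832, a3=3.744, a0=8.340; τ=−ln(0.5421)/8.340=0.073 → t=0.186; u2·a0=0.5202·8.340=4.338; a1=1.764 < 4.338 ≤ a1+a2=4.596 → R2 fires; Q=12 X=3 Y=5
Draw 4: a1=1.470, a2=1.770, a3=2.340, a0=5.580; τ=−ln(0.7129)/5.580=0.061 → t=0.247; u2·a0=0.6395·5.580=3.568; a1+a2=3.240 < 3.568 ≤ a1+…+a3=5.580 → R3 fires; Q=14 X=2 Y=4
Draw 5: a1=1.176, a2=0.944, a3=1.248, a0=3.368; τ=−ln(0.0641)/3.368=0.816 → t=1.063; u2·a0=0.0338·3.368=0.114 ≤ a1=1.176 → R1 fires; Q=14 X=3 Y=4
Draw 6: a1=1.176, a2=1.416, a3=1.872, a0=4.464; τ=−ln(0.2565)/4.464=0.305 → t=1.367; u2·a0=0.2685·4.464=1.199; a1=1.176 < 1.199 ≤ a1+a2=2.592 → R2 fires; Q=15 X=2 Y=3
Draw 7: a1=0.882, a2=0.708, a3=0.936, a0=2.526; τ=−ln(0.3725)/2.526=0.391 → t=1.758 > T=1.42: stop.
Read off Q at T=1.42: 15

Q at T = 15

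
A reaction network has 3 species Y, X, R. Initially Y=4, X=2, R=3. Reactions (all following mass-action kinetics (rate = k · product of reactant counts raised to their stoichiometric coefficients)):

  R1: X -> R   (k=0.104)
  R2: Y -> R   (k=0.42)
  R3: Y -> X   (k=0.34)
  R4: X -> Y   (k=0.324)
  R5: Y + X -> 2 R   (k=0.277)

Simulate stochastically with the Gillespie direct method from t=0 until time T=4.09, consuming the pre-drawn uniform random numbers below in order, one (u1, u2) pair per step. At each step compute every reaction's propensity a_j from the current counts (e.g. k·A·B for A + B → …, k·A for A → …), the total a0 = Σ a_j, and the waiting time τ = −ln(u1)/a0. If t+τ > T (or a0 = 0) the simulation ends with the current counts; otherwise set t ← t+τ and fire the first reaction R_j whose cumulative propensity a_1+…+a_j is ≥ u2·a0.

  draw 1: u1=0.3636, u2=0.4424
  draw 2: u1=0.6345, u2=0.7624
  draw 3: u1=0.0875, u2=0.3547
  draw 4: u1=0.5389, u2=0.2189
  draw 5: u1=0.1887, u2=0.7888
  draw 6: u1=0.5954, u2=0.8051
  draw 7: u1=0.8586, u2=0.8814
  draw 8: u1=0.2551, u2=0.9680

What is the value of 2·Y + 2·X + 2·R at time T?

Value at T = 18

Check how each reaction changes W = 2·Y + 2·X + 2·R (weight of products minus weight of reactants):
R1: X -> R: (2·1) − (2·1) = 2 − 2 = 0
R2: Y -> R: (2·1) − (2·1) = 2 − 2 = 0
R3: Y -> X: (2·1) − (2·1) = 2 − 2 = 0
R4: X -> Y: (2·1) − (2·1) = 2 − 2 = 0
R5: Y + X -> 2 R: (2·2) − (2·1 + 2·1) = 4 − 4 = 0
Every reaction leaves W unchanged, so W is conserved and no simulation is needed: W(T) = W(0) = 2·4 + 2·2 + 2·3 = 18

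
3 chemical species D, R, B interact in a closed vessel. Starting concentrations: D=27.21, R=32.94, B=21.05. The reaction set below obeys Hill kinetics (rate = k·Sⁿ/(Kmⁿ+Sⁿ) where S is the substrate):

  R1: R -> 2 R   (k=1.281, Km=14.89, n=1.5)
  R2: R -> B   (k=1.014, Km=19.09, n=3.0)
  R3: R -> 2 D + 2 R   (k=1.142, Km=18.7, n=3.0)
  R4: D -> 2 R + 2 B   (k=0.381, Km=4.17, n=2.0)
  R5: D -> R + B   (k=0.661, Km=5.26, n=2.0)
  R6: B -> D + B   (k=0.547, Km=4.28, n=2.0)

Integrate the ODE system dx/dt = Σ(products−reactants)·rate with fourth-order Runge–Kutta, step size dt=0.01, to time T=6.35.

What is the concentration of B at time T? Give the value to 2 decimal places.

B at T = 35.70

RK4 with dt=0.01: 635 steps to T=6.35. Trajectory (selected grid times):
t=0.00: D=27.21 R=32.94 B=21.05
t=0.71: D=28.25 R=34.71 B=22.64
t=1.41: D=29.31 R=36.47 B=24.23
t=2.12: D=30.41 R=38.27 B=25.85
t=2.82: D=31.51 R=40.05 B=27.46
t=3.53: D=32.65 R=41.87 B=29.10
t=4.23: D=33.79 R=43.68 B=30.73
t=4.94: D=34.95 R=45.52 B=32.39
t=5.64: D=36.11 R=47.34 B=34.03
t=6.35: D=37.30 R=49.20 B=35.70
Read off B at T=6.35: 35.70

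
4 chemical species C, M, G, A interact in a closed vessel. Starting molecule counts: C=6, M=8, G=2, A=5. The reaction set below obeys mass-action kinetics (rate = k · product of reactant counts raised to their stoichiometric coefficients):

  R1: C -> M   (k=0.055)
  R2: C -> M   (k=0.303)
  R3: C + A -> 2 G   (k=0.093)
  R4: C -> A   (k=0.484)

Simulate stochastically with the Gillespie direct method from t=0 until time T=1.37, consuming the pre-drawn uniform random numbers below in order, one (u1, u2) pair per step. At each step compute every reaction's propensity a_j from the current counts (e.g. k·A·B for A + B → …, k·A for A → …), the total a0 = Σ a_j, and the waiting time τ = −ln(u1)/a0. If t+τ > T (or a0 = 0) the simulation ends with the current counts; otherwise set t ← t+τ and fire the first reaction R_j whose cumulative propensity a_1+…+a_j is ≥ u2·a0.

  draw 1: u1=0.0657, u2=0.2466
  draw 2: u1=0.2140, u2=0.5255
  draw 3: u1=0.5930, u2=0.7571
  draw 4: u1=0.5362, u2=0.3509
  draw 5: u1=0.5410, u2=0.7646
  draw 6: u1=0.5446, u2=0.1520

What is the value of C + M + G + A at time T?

Value at T = 21

Check how each reaction changes W = C + M + G + A (weight of products minus weight of reactants):
R1: C -> M: (1·1) − (1·1) = 1 − 1 = 0
R2: C -> M: (1·1) − (1·1) = 1 − 1 = 0
R3: C + A -> 2 G: (1·2) − (1·1 + 1·1) = 2 − 2 = 0
R4: C -> A: (1·1) − (1·1) = 1 − 1 = 0
Every reaction leaves W unchanged, so W is conserved and no simulation is needed: W(T) = W(0) = 6 + 8 + 2 + 5 = 21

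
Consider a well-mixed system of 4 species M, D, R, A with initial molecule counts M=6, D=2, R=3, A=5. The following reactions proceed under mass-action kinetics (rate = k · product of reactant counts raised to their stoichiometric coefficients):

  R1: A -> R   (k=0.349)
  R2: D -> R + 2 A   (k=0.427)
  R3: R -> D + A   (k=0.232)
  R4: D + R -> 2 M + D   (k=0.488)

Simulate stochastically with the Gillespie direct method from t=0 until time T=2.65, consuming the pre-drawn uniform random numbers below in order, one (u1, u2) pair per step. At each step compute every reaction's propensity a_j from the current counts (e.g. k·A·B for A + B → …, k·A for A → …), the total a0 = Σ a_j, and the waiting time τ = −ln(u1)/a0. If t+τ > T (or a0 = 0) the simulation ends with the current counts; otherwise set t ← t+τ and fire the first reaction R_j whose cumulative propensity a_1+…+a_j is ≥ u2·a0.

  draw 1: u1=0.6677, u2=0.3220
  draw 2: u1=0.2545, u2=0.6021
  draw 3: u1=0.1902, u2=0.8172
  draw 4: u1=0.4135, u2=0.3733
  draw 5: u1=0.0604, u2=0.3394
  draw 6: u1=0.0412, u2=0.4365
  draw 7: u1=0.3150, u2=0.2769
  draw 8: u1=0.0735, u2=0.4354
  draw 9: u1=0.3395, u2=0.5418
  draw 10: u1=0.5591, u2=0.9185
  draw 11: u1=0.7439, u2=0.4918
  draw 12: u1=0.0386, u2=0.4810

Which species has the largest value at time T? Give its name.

Dominant species at T: M

t=0.000: M=6 D=2 R=3 A=5
Draw 1: a1=1.745, a2=0.854, a3=0.696, a4=2.928, a0=6.223; τ=−ln(0.6677)/6.223=0.065 → t=0.065; u2·a0=0.3220·6.223=2.004; a1=1.745 < 2.004 ≤ a1+a2=2.599 → R2 fires; M=6 D=1 R=4 A=7
Draw 2: a1=2.443, a2=0.427, a3=0.928, a4=1.952, a0=5.750; τ=−ln(0.2545)/5.750=0.238 → t=0.303; u2·a0=0.6021·5.750=3.462; a1+a2=2.870 < 3.462 ≤ a1+…+a3=3.798 → R3 fires; M=6 D=2 R=3 A=8
Draw 3: a1=2.792, a2=0.854, a3=0.696, a4=2.928, a0=7.270; τ=−ln(0.1902)/7.270=0.228 → t=0.531; u2·a0=0.8172·7.270=5.941; a1+…+a3=4.342 < 5.941 ≤ a1+…+a4=7.270 → R4 fires; M=8 D=2 R=2 A=8
Draw 4: a1=2.792, a2=0.854, a3=0.464, a4=1.952, a0=6.062; τ=−ln(0.4135)/6.062=0.146 → t=0.677; u2·a0=0.3733·6.062=2.263 ≤ a1=2.792 → R1 fires; M=8 D=2 R=3 A=7
Draw 5: a1=2.443, a2=0.854, a3=0.696, a4=2.928, a0=6.921; τ=−ln(0.0604)/6.921=0.406 → t=1.082; u2·a0=0.3394·6.921=2.349 ≤ a1=2.443 → R1 fires; M=8 D=2 R=4 A=6
Draw 6: a1=2.094, a2=0.854, a3=0.928, a4=3.904, a0=7.780; τ=−ln(0.0412)/7.780=0.410 → t=1.492; u2·a0=0.4365·7.780=3.396; a1+a2=2.948 < 3.396 ≤ a1+…+a3=3.876 → R3 fires; M=8 D=3 R=3 A=7
Draw 7: a1=2.443, a2=1.281, a3=0.696, a4=4.392, a0=8.812; τ=−ln(0.3150)/8.812=0.131 → t=1.623; u2·a0=0.2769·8.812=2.440 ≤ a1=2.443 → R1 fires; M=8 D=3 R=4 A=6
Draw 8: a1=2.094, a2=1.281, a3=0.928, a4=5.856, a0=10.159; τ=−ln(0.0735)/10.159=0.257 → t=1.880; u2·a0=0.4354·10.159=4.423; a1+…+a3=4.303 < 4.423 ≤ a1+…+a4=10.159 → R4 fires; M=10 D=3 R=3 A=6
Draw 9: a1=2.094, a2=1.281, a3=0.696, a4=4.392, a0=8.463; τ=−ln(0.3395)/8.463=0.128 → t=2.008; u2·a0=0.5418·8.463=4.585; a1+…+a3=4.071 < 4.585 ≤ a1+…+a4=8.463 → R4 fires; M=12 D=3 R=2 A=6
Draw 10: a1=2.094, a2=1.281, a3=0.464, a4=2.928, a0=6.767; τ=−ln(0.5591)/6.767=0.086 → t=2.094; u2·a0=0.9185·6.767=6.215; a1+…+a3=3.839 < 6.215 ≤ a1+…+a4=6.767 → R4 fires; M=14 D=3 R=1 A=6
Draw 11: a1=2.094, a2=1.281, a3=0.232, a4=1.464, a0=5.071; τ=−ln(0.7439)/5.071=0.058 → t=2.152; u2·a0=0.4918·5.071=2.494; a1=2.094 < 2.494 ≤ a1+a2=3.375 → R2 fires; M=14 D=2 R=2 A=8
Draw 12: a1=2.792, a2=0.854, a3=0.464, a4=1.952, a0=6.062; τ=−ln(0.0386)/6.062=0.537 → t=2.689 > T=2.65: stop.
At T=2.65: M=14 D=2 R=2 A=8; the largest is M.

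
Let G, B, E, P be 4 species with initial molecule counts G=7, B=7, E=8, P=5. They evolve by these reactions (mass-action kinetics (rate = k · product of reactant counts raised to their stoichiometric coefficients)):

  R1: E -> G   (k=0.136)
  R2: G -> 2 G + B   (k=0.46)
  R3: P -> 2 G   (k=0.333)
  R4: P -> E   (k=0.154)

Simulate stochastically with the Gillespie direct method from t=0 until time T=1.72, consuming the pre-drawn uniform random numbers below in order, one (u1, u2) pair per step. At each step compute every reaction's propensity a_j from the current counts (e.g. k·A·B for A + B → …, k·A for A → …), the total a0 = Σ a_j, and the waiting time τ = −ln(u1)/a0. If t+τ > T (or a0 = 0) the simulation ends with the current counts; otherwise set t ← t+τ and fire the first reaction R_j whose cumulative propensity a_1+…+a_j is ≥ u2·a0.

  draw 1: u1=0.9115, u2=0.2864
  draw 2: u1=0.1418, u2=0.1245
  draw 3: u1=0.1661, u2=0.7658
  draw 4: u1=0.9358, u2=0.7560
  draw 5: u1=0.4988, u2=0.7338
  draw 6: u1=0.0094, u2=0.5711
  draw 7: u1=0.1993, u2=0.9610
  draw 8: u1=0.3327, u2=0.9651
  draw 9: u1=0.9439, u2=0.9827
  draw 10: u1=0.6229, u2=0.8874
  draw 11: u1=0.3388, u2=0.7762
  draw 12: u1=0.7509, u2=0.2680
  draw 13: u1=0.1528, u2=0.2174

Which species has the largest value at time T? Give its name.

Dominant species at T: G

t=0.000: G=7 B=7 E=8 P=5
Draw 1: a1=1.088, a2=3.220, a3=1.665, a4=0.770, a0=6.743; τ=−ln(0.9115)/6.743=0.014 → t=0.014; u2·a0=0.2864·6.743=1.931; a1=1.088 < 1.931 ≤ a1+a2=4.308 → R2 fires; G=8 B=8 E=8 P=5
Draw 2: a1=1.088, a2=3.680, a3=1.665, a4=0.770, a0=7.203; τ=−ln(0.1418)/7.203=0.271 → t=0.285; u2·a0=0.1245·7.203=0.897 ≤ a1=1.088 → R1 fires; G=9 B=8 E=7 P=5
Draw 3: a1=0.952, a2=4.140, a3=1.665, a4=0.770, a0=7.527; τ=−ln(0.1661)/7.527=0.238 → t=0.523; u2·a0=0.7658·7.527=5.764; a1+a2=5.092 < 5.764 ≤ a1+…+a3=6.757 → R3 fires; G=11 B=8 E=7 P=4
Draw 4: a1=0.952, a2=5.060, a3=1.332, a4=0.616, a0=7.960; τ=−ln(0.9358)/7.960=0.008 → t=0.532; u2·a0=0.7560·7.960=6.018; a1+a2=6.012 < 6.018 ≤ a1+…+a3=7.344 → R3 fires; G=13 B=8 E=7 P=3
Draw 5: a1=0.952, a2=5.980, a3=0.999, a4=0.462, a0=8.393; τ=−ln(0.4988)/8.393=0.083 → t=0.615; u2·a0=0.7338·8.393=6.159; a1=0.952 < 6.159 ≤ a1+a2=6.932 → R2 fires; G=14 B=9 E=7 P=3
Draw 6: a1=0.952, a2=6.440, a3=0.999, a4=0.462, a0=8.853; τ=−ln(0.0094)/8.853=0.527 → t=1.142; u2·a0=0.5711·8.853=5.056; a1=0.952 < 5.056 ≤ a1+a2=7.392 → R2 fires; G=15 B=10 E=7 P=3
Draw 7: a1=0.952, a2=6.900, a3=0.999, a4=0.462, a0=9.313; τ=−ln(0.1993)/9.313=0.173 → t=1.315; u2·a0=0.9610·9.313=8.950; a1+…+a3=8.851 < 8.950 ≤ a1+…+a4=9.313 → R4 fires; G=15 B=10 E=8 P=2
Draw 8: a1=1.088, a2=6.900, a3=0.666, a4=0.308, a0=8.962; τ=−ln(0.3327)/8.962=0.123 → t=1.438; u2·a0=0.9651·8.962=8.649; a1+a2=7.988 < 8.649 ≤ a1+…+a3=8.654 → R3 fires; G=17 B=10 E=8 P=1
Draw 9: a1=1.088, a2=7.820, a3=0.333, a4=0.154, a0=9.395; τ=−ln(0.9439)/9.395=0.006 → t=1.444; u2·a0=0.9827·9.395=9.232; a1+a2=8.908 < 9.232 ≤ a1+…+a3=9.241 → R3 fires; G=19 B=10 E=8 P=0
Draw 10: a1=1.088, a2=8.740, a3=0.000, a4=0.000, a0=9.828; τ=−ln(0.6229)/9.828=0.048 → t=1.492; u2·a0=0.8874·9.828=8.721; a1=1.088 < 8.721 ≤ a1+a2=9.828 → R2 fires; G=20 B=11 E=8 P=0
Draw 11: a1=1.088, a2=9.200, a3=0.000, a4=0.000, a0=10.288; τ=−ln(0.3388)/10.288=0.105 → t=1.597; u2·a0=0.7762·10.288=7.986; a1=1.088 < 7.986 ≤ a1+a2=10.288 → R2 fires; G=21 B=12 E=8 P=0
Draw 12: a1=1.088, a2=9.660, a3=0.000, a4=0.000, a0=10.748; τ=−ln(0.7509)/10.748=0.027 → t=1.624; u2·a0=0.2680·10.748=2.880; a1=1.088 < 2.880 ≤ a1+a2=10.748 → R2 fires; G=22 B=13 E=8 P=0
Draw 13: a1=1.088, a2=10.120, a3=0.000, a4=0.000, a0=11.208; τ=−ln(0.1528)/11.208=0.168 → t=1.792 > T=1.72: stop.
At T=1.72: G=22 B=13 E=8 P=0; the largest is G.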